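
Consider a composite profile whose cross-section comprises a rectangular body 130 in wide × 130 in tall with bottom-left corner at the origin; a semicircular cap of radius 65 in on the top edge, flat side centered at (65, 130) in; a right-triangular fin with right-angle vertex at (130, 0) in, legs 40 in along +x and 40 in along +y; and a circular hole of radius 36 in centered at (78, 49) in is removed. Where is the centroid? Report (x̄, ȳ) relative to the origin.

Part | A | x̄ᵢ | ȳᵢ | A·x̄ᵢ | A·ȳᵢ
rectangular body | 16900.00 | 65.00 | 65.00 | 1098500.00 | 1098500.00
semicircular top | 6636.61 | 65.00 | 157.59 | 431379.94 | 1045843.22
triangular fin | 800.00 | 143.33 | 13.33 | 114666.67 | 10666.67
hole | -4071.50 | 78.00 | 49.00 | -317577.32 | -199503.70
Σ | 20265.11 |  |  | 1326969.29 | 1955506.18
x̄ = 1326969.29 / 20265.11 = 65.48 in
ȳ = 1955506.18 / 20265.11 = 96.50 in

x̄ = 65.48 in, ȳ = 96.50 in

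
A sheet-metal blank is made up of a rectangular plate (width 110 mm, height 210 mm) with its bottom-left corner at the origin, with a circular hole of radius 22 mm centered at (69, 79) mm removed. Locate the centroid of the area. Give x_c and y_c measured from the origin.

Part | A | x̄ᵢ | ȳᵢ | A·x̄ᵢ | A·ȳᵢ
plate | 23100.00 | 55.00 | 105.00 | 1270500.00 | 2425500.00
hole | -1520.53 | 69.00 | 79.00 | -104916.63 | -120121.94
Σ | 21579.47 |  |  | 1165583.37 | 2305378.06
x_c = 1165583.37 / 21579.47 = 54.01 mm
y_c = 2305378.06 / 21579.47 = 106.83 mm

x_c = 54.01 mm, y_c = 106.83 mm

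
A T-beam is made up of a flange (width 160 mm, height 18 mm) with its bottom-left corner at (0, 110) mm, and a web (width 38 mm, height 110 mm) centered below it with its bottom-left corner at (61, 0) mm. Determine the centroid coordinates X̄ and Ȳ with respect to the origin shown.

X̄ = 80.00 mm, Ȳ = 81.11 mm

web: A = 38 × 110 = 4180.00, centroid at (80.00, 55.00).
flange: A = 160 × 18 = 2880.00, centroid at (80.00, 119.00).
ΣA = 7060.00 mm², ΣAX̄ = 564800.00 mm³, ΣAȲ = 572620.00 mm³.
X̄ = 564800.00/7060.00 = 80.00 mm; Ȳ = 572620.00/7060.00 = 81.11 mm.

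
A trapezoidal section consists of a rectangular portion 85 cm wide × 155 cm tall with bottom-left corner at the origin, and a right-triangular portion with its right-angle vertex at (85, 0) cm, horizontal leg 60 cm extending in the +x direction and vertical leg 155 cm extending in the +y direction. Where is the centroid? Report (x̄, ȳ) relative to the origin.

rectangular portion: A = 85 × 155 = 13175.00, centroid at (42.50, 77.50).
triangular portion: A = ½·60·155 = 4650.00, centroid at (105.00, 51.67).
ΣA = 17825.00 cm²
ΣAx̄ = (13175.00)(42.50) + (4650.00)(105.00) = 1048187.50 cm³
ΣAȳ = (13175.00)(77.50) + (4650.00)(51.67) = 1261312.50 cm³
x̄ = 1048187.50 / 17825.00 = 58.80 cm
ȳ = 1261312.50 / 17825.00 = 70.76 cm

x̄ = 58.80 cm, ȳ = 70.76 cm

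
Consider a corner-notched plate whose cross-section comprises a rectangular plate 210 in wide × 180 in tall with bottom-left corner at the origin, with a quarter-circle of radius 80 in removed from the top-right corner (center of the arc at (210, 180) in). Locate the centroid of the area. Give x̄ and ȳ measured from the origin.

x̄ = 94.10 in, ȳ = 81.40 in

plate: A = 210 × 180 = 37800.00, centroid at (105.00, 90.00).
removed quarter-circle: A = −¼π·80² = -5026.55, centroid at (176.05, 146.05).
ΣA = 32773.45 in²
ΣAx̄ = (37800.00)(105.00) + (-5026.55)(176.05) = 3084091.54 in³
ΣAȳ = (37800.00)(90.00) + (-5026.55)(146.05) = 2667887.98 in³
x̄ = 3084091.54 / 32773.45 = 94.10 in
ȳ = 2667887.98 / 32773.45 = 81.40 in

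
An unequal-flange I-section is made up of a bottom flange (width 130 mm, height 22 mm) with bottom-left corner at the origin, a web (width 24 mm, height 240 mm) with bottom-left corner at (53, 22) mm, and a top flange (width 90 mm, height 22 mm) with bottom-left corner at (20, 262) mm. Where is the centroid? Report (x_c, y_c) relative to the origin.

x_c = 65.00 mm, y_c = 131.12 mm

Part | A | x̄ᵢ | ȳᵢ | A·x̄ᵢ | A·ȳᵢ
bottom flange | 2860.00 | 65.00 | 11.00 | 185900.00 | 31460.00
web | 5760.00 | 65.00 | 142.00 | 374400.00 | 817920.00
top flange | 1980.00 | 65.00 | 273.00 | 128700.00 | 540540.00
Σ | 10600.00 |  |  | 689000.00 | 1389920.00
x_c = 689000.00 / 10600.00 = 65.00 mm
y_c = 1389920.00 / 10600.00 = 131.12 mm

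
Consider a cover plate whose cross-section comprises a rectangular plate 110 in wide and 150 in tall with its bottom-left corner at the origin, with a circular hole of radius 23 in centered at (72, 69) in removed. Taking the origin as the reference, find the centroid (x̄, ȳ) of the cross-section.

plate: A = 110 × 150 = 16500.00, centroid at (55.00, 75.00).
hole: A = −π·23² = -1661.90, centroid at (72.00, 69.00).
ΣA = 14838.10 in², ΣAx̄ = 787843.02 in³, ΣAȳ = 1122828.73 in³.
x̄ = 787843.02/14838.10 = 53.10 in; ȳ = 1122828.73/14838.10 = 75.67 in.

x̄ = 53.10 in, ȳ = 75.67 in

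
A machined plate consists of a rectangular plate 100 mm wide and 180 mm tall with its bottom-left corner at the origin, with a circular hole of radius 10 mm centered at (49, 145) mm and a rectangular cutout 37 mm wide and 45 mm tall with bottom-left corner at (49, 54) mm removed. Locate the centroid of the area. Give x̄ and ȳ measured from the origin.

Part | A | x̄ᵢ | ȳᵢ | A·x̄ᵢ | A·ȳᵢ
plate | 18000.00 | 50.00 | 90.00 | 900000.00 | 1620000.00
hole 1 | -314.16 | 49.00 | 145.00 | -15393.80 | -45553.09
hole 2 | -1665.00 | 67.50 | 76.50 | -112387.50 | -127372.50
Σ | 16020.84 |  |  | 772218.70 | 1447074.41
x̄ = 772218.70 / 16020.84 = 48.20 mm
ȳ = 1447074.41 / 16020.84 = 90.32 mm

x̄ = 48.20 mm, ȳ = 90.32 mm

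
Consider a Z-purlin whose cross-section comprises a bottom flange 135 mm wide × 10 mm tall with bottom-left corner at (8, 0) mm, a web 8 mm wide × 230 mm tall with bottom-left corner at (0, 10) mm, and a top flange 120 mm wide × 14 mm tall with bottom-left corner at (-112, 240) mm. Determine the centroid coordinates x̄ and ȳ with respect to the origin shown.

bottom flange: A = 135 × 10 = 1350.00, centroid at (75.50, 5.00).
web: A = 8 × 230 = 1840.00, centroid at (4.00, 125.00).
top flange: A = 120 × 14 = 1680.00, centroid at (-52.00, 247.00).
ΣA = 4870.00 mm²
ΣAx̄ = (1350.00)(75.50) + (1840.00)(4.00) + (1680.00)(-52.00) = 21925.00 mm³
ΣAȳ = (1350.00)(5.00) + (1840.00)(125.00) + (1680.00)(247.00) = 651710.00 mm³
x̄ = 21925.00 / 4870.00 = 4.50 mm
ȳ = 651710.00 / 4870.00 = 133.82 mm

x̄ = 4.50 mm, ȳ = 133.82 mm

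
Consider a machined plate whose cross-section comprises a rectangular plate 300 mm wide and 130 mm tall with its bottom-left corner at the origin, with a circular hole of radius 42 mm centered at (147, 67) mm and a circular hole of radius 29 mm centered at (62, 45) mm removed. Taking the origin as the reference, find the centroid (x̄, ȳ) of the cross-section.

x̄ = 158.08 mm, ȳ = 66.36 mm

plate: A = 300 × 130 = 39000.00, centroid at (150.00, 65.00).
hole 1: A = −π·42² = -5541.77, centroid at (147.00, 67.00).
hole 2: A = −π·29² = -2642.08, centroid at (62.00, 45.00).
ΣA = 30816.15 mm², ΣAx̄ = 4871550.97 mm³, ΣAȳ = 2044807.87 mm³.
x̄ = 4871550.97/30816.15 = 158.08 mm; ȳ = 2044807.87/30816.15 = 66.36 mm.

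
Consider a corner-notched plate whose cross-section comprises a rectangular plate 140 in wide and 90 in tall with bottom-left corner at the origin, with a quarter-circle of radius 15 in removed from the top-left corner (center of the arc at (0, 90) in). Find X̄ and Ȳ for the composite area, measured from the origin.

X̄ = 70.91 in, Ȳ = 44.45 in

plate: A = 140 × 90 = 12600.00, centroid at (70.00, 45.00).
removed quarter-circle: A = −¼π·15² = -176.71, centroid at (6.37, 83.63).
ΣA = 12423.29 in², ΣAX̄ = 880875.00 in³, ΣAȲ = 552220.69 in³.
X̄ = 880875.00/12423.29 = 70.91 in; Ȳ = 552220.69/12423.29 = 44.45 in.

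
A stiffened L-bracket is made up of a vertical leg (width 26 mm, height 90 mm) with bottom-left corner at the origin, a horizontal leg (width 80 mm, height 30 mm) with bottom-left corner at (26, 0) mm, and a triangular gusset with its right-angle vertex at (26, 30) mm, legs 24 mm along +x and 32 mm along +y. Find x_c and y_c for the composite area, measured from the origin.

vertical leg: A = 26 × 90 = 2340.00, centroid at (13.00, 45.00).
horizontal leg: A = 80 × 30 = 2400.00, centroid at (66.00, 15.00).
gusset: A = ½·24·32 = 384.00, centroid at (34.00, 40.67).
ΣA = 5124.00 mm², ΣAx_c = 201876.00 mm³, ΣAy_c = 156916.00 mm³.
x_c = 201876.00/5124.00 = 39.40 mm; y_c = 156916.00/5124.00 = 30.62 mm.

x_c = 39.40 mm, y_c = 30.62 mm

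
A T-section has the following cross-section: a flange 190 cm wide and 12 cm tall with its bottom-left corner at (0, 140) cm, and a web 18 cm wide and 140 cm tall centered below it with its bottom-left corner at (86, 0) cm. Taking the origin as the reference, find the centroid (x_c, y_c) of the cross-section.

x_c = 95.00 cm, y_c = 106.10 cm

Part | A | x̄ᵢ | ȳᵢ | A·x̄ᵢ | A·ȳᵢ
web | 2520.00 | 95.00 | 70.00 | 239400.00 | 176400.00
flange | 2280.00 | 95.00 | 146.00 | 216600.00 | 332880.00
Σ | 4800.00 |  |  | 456000.00 | 509280.00
x_c = 456000.00 / 4800.00 = 95.00 cm
y_c = 509280.00 / 4800.00 = 106.10 cm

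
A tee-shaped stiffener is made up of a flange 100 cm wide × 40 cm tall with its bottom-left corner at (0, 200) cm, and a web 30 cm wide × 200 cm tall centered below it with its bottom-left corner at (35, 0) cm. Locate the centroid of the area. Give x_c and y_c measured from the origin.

x_c = 50.00 cm, y_c = 148.00 cm

Part | A | x̄ᵢ | ȳᵢ | A·x̄ᵢ | A·ȳᵢ
web | 6000.00 | 50.00 | 100.00 | 300000.00 | 600000.00
flange | 4000.00 | 50.00 | 220.00 | 200000.00 | 880000.00
Σ | 10000.00 |  |  | 500000.00 | 1480000.00
x_c = 500000.00 / 10000.00 = 50.00 cm
y_c = 1480000.00 / 10000.00 = 148.00 cm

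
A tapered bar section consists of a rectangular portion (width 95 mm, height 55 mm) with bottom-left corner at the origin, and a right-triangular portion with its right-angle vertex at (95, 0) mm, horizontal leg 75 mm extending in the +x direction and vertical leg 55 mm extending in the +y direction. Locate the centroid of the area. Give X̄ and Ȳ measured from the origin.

rectangular portion: A = 95 × 55 = 5225.00, centroid at (47.50, 27.50).
triangular portion: A = ½·75·55 = 2062.50, centroid at (120.00, 18.33).
ΣA = 7287.50 mm²
ΣAX̄ = (5225.00)(47.50) + (2062.50)(120.00) = 495687.50 mm³
ΣAȲ = (5225.00)(27.50) + (2062.50)(18.33) = 181500.00 mm³
X̄ = 495687.50 / 7287.50 = 68.02 mm
Ȳ = 181500.00 / 7287.50 = 24.91 mm

X̄ = 68.02 mm, Ȳ = 24.91 mm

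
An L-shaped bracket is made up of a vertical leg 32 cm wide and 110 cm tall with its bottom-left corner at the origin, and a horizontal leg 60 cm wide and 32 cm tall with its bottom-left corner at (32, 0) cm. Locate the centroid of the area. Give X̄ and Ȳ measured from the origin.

X̄ = 32.24 cm, Ȳ = 41.24 cm

vertical leg: A = 32 × 110 = 3520.00, centroid at (16.00, 55.00).
horizontal leg: A = 60 × 32 = 1920.00, centroid at (62.00, 16.00).
ΣA = 5440.00 cm², ΣAX̄ = 175360.00 cm³, ΣAȲ = 224320.00 cm³.
X̄ = 175360.00/5440.00 = 32.24 cm; Ȳ = 224320.00/5440.00 = 41.24 cm.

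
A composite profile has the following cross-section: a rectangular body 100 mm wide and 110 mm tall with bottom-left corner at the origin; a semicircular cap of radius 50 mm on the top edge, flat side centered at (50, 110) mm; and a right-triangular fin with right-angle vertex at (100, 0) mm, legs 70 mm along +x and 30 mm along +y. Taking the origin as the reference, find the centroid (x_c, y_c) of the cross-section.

x_c = 54.82 mm, y_c = 70.78 mm

Part | A | x̄ᵢ | ȳᵢ | A·x̄ᵢ | A·ȳᵢ
rectangular body | 11000.00 | 50.00 | 55.00 | 550000.00 | 605000.00
semicircular top | 3926.99 | 50.00 | 131.22 | 196349.54 | 515302.32
triangular fin | 1050.00 | 123.33 | 10.00 | 129500.00 | 10500.00
Σ | 15976.99 |  |  | 875849.54 | 1130802.32
x_c = 875849.54 / 15976.99 = 54.82 mm
y_c = 1130802.32 / 15976.99 = 70.78 mm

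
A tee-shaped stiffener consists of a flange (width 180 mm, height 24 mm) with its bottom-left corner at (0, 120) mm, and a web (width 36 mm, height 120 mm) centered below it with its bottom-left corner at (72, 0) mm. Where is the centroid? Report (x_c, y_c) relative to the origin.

x_c = 90.00 mm, y_c = 96.00 mm

Part | A | x̄ᵢ | ȳᵢ | A·x̄ᵢ | A·ȳᵢ
web | 4320.00 | 90.00 | 60.00 | 388800.00 | 259200.00
flange | 4320.00 | 90.00 | 132.00 | 388800.00 | 570240.00
Σ | 8640.00 |  |  | 777600.00 | 829440.00
x_c = 777600.00 / 8640.00 = 90.00 mm
y_c = 829440.00 / 8640.00 = 96.00 mm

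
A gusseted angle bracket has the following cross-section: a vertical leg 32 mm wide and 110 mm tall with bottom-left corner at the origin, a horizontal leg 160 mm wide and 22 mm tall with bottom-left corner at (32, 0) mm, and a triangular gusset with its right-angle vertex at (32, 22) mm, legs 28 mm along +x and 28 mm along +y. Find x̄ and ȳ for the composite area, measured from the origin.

vertical leg: A = 32 × 110 = 3520.00, centroid at (16.00, 55.00).
horizontal leg: A = 160 × 22 = 3520.00, centroid at (112.00, 11.00).
gusset: A = ½·28·28 = 392.00, centroid at (41.33, 31.33).
ΣA = 7432.00 mm², ΣAx̄ = 466762.67 mm³, ΣAȳ = 244602.67 mm³.
x̄ = 466762.67/7432.00 = 62.80 mm; ȳ = 244602.67/7432.00 = 32.91 mm.

x̄ = 62.80 mm, ȳ = 32.91 mm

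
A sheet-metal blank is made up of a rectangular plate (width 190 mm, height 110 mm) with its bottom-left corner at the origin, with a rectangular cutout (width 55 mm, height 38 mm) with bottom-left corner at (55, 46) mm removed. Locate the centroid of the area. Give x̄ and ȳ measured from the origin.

x̄ = 96.39 mm, ȳ = 53.89 mm

plate: A = 190 × 110 = 20900.00, centroid at (95.00, 55.00).
hole: A = −(55 × 38) = -2090.00, centroid at (82.50, 65.00).
ΣA = 18810.00 mm², ΣAx̄ = 1813075.00 mm³, ΣAȳ = 1013650.00 mm³.
x̄ = 1813075.00/18810.00 = 96.39 mm; ȳ = 1013650.00/18810.00 = 53.89 mm.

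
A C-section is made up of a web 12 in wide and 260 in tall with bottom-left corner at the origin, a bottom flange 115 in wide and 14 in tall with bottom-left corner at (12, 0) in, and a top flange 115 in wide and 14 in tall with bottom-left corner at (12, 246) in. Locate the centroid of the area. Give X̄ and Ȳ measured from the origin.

X̄ = 38.25 in, Ȳ = 130.00 in

web: A = 12 × 260 = 3120.00, centroid at (6.00, 130.00).
bottom flange: A = 115 × 14 = 1610.00, centroid at (69.50, 7.00).
top flange: A = 115 × 14 = 1610.00, centroid at (69.50, 253.00).
ΣA = 6340.00 in², ΣAX̄ = 242510.00 in³, ΣAȲ = 824200.00 in³.
X̄ = 242510.00/6340.00 = 38.25 in; Ȳ = 824200.00/6340.00 = 130.00 in.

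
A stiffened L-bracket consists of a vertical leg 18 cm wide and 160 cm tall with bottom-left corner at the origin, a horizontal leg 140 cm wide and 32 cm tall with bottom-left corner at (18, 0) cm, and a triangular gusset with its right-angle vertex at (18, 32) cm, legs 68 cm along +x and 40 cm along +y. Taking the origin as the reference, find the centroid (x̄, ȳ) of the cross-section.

x̄ = 54.53 cm, ȳ = 41.71 cm

vertical leg: A = 18 × 160 = 2880.00, centroid at (9.00, 80.00).
horizontal leg: A = 140 × 32 = 4480.00, centroid at (88.00, 16.00).
gusset: A = ½·68·40 = 1360.00, centroid at (40.67, 45.33).
ΣA = 8720.00 cm²
ΣAx̄ = (2880.00)(9.00) + (4480.00)(88.00) + (1360.00)(40.67) = 475466.67 cm³
ΣAȳ = (2880.00)(80.00) + (4480.00)(16.00) + (1360.00)(45.33) = 363733.33 cm³
x̄ = 475466.67 / 8720.00 = 54.53 cm
ȳ = 363733.33 / 8720.00 = 41.71 cm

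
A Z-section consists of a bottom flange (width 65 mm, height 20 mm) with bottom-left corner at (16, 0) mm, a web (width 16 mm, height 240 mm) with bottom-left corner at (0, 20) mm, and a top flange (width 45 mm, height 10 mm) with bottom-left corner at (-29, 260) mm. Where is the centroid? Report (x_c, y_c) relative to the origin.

Part | A | x̄ᵢ | ȳᵢ | A·x̄ᵢ | A·ȳᵢ
bottom flange | 1300.00 | 48.50 | 10.00 | 63050.00 | 13000.00
web | 3840.00 | 8.00 | 140.00 | 30720.00 | 537600.00
top flange | 450.00 | -6.50 | 265.00 | -2925.00 | 119250.00
Σ | 5590.00 |  |  | 90845.00 | 669850.00
x_c = 90845.00 / 5590.00 = 16.25 mm
y_c = 669850.00 / 5590.00 = 119.83 mm

x_c = 16.25 mm, y_c = 119.83 mm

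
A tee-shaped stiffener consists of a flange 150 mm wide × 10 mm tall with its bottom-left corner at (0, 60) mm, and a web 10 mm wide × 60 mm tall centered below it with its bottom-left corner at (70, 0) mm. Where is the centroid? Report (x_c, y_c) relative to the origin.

web: A = 10 × 60 = 600.00, centroid at (75.00, 30.00).
flange: A = 150 × 10 = 1500.00, centroid at (75.00, 65.00).
ΣA = 2100.00 mm²
ΣAx_c = (600.00)(75.00) + (1500.00)(75.00) = 157500.00 mm³
ΣAy_c = (600.00)(30.00) + (1500.00)(65.00) = 115500.00 mm³
x_c = 157500.00 / 2100.00 = 75.00 mm
y_c = 115500.00 / 2100.00 = 55.00 mm

x_c = 75.00 mm, y_c = 55.00 mm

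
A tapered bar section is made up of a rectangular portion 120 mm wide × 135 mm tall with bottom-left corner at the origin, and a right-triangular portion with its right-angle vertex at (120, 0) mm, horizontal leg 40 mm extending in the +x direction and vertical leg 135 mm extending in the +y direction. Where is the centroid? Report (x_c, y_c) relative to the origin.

x_c = 70.48 mm, y_c = 64.29 mm

rectangular portion: A = 120 × 135 = 16200.00, centroid at (60.00, 67.50).
triangular portion: A = ½·40·135 = 2700.00, centroid at (133.33, 45.00).
ΣA = 18900.00 mm², ΣAx_c = 1332000.00 mm³, ΣAy_c = 1215000.00 mm³.
x_c = 1332000.00/18900.00 = 70.48 mm; y_c = 1215000.00/18900.00 = 64.29 mm.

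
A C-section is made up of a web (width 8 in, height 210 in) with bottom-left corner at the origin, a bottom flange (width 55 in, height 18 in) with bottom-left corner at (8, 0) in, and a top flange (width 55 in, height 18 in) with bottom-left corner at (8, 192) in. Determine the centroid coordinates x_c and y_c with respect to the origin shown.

Part | A | x̄ᵢ | ȳᵢ | A·x̄ᵢ | A·ȳᵢ
web | 1680.00 | 4.00 | 105.00 | 6720.00 | 176400.00
bottom flange | 990.00 | 35.50 | 9.00 | 35145.00 | 8910.00
top flange | 990.00 | 35.50 | 201.00 | 35145.00 | 198990.00
Σ | 3660.00 |  |  | 77010.00 | 384300.00
x_c = 77010.00 / 3660.00 = 21.04 in
y_c = 384300.00 / 3660.00 = 105.00 in

x_c = 21.04 in, y_c = 105.00 in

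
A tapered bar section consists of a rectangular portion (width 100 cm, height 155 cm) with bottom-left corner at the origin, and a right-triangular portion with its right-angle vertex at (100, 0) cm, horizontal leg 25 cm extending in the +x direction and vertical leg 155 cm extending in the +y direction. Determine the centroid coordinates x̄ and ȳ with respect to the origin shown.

rectangular portion: A = 100 × 155 = 15500.00, centroid at (50.00, 77.50).
triangular portion: A = ½·25·155 = 1937.50, centroid at (108.33, 51.67).
ΣA = 17437.50 cm², ΣAx̄ = 984895.83 cm³, ΣAȳ = 1301354.17 cm³.
x̄ = 984895.83/17437.50 = 56.48 cm; ȳ = 1301354.17/17437.50 = 74.63 cm.

x̄ = 56.48 cm, ȳ = 74.63 cm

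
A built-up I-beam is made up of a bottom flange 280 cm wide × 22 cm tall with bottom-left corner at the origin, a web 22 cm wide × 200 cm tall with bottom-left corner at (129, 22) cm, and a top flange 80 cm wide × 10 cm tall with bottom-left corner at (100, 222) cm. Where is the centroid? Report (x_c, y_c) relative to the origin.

x_c = 140.00 cm, y_c = 69.20 cm

bottom flange: A = 280 × 22 = 6160.00, centroid at (140.00, 11.00).
web: A = 22 × 200 = 4400.00, centroid at (140.00, 122.00).
top flange: A = 80 × 10 = 800.00, centroid at (140.00, 227.00).
ΣA = 11360.00 cm²
ΣAx_c = (6160.00)(140.00) + (4400.00)(140.00) + (800.00)(140.00) = 1590400.00 cm³
ΣAy_c = (6160.00)(11.00) + (4400.00)(122.00) + (800.00)(227.00) = 786160.00 cm³
x_c = 1590400.00 / 11360.00 = 140.00 cm
y_c = 786160.00 / 11360.00 = 69.20 cm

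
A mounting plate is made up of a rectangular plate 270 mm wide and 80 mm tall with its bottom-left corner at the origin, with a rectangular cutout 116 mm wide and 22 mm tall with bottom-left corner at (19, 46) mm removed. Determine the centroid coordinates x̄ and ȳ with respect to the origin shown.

plate: A = 270 × 80 = 21600.00, centroid at (135.00, 40.00).
hole: A = −(116 × 22) = -2552.00, centroid at (77.00, 57.00).
ΣA = 19048.00 mm²
ΣAx̄ = (21600.00)(135.00) + (-2552.00)(77.00) = 2719496.00 mm³
ΣAȳ = (21600.00)(40.00) + (-2552.00)(57.00) = 718536.00 mm³
x̄ = 2719496.00 / 19048.00 = 142.77 mm
ȳ = 718536.00 / 19048.00 = 37.72 mm

x̄ = 142.77 mm, ȳ = 37.72 mm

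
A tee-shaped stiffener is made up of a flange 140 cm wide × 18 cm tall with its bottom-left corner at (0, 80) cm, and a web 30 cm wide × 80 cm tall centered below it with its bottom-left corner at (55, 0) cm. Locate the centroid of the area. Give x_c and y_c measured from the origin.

web: A = 30 × 80 = 2400.00, centroid at (70.00, 40.00).
flange: A = 140 × 18 = 2520.00, centroid at (70.00, 89.00).
ΣA = 4920.00 cm², ΣAx_c = 344400.00 cm³, ΣAy_c = 320280.00 cm³.
x_c = 344400.00/4920.00 = 70.00 cm; y_c = 320280.00/4920.00 = 65.10 cm.

x_c = 70.00 cm, y_c = 65.10 cm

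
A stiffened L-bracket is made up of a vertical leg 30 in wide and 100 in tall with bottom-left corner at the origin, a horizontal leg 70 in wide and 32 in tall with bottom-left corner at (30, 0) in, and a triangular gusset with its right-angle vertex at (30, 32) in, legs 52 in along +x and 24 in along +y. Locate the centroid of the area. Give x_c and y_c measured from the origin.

Part | A | x̄ᵢ | ȳᵢ | A·x̄ᵢ | A·ȳᵢ
vertical leg | 3000.00 | 15.00 | 50.00 | 45000.00 | 150000.00
horizontal leg | 2240.00 | 65.00 | 16.00 | 145600.00 | 35840.00
gusset | 624.00 | 47.33 | 40.00 | 29536.00 | 24960.00
Σ | 5864.00 |  |  | 220136.00 | 210800.00
x_c = 220136.00 / 5864.00 = 37.54 in
y_c = 210800.00 / 5864.00 = 35.95 in

x_c = 37.54 in, y_c = 35.95 in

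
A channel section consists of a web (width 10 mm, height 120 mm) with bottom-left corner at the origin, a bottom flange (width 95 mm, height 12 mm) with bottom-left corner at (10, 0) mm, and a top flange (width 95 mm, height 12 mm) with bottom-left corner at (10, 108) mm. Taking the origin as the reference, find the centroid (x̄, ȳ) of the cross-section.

x̄ = 39.40 mm, ȳ = 60.00 mm

web: A = 10 × 120 = 1200.00, centroid at (5.00, 60.00).
bottom flange: A = 95 × 12 = 1140.00, centroid at (57.50, 6.00).
top flange: A = 95 × 12 = 1140.00, centroid at (57.50, 114.00).
ΣA = 3480.00 mm²
ΣAx̄ = (1200.00)(5.00) + (1140.00)(57.50) + (1140.00)(57.50) = 137100.00 mm³
ΣAȳ = (1200.00)(60.00) + (1140.00)(6.00) + (1140.00)(114.00) = 208800.00 mm³
x̄ = 137100.00 / 3480.00 = 39.40 mm
ȳ = 208800.00 / 3480.00 = 60.00 mm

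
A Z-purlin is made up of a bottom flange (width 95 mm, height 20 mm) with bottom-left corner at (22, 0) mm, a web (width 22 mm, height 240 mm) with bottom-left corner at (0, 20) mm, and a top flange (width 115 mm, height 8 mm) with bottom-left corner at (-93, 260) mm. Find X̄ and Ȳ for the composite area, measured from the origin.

bottom flange: A = 95 × 20 = 1900.00, centroid at (69.50, 10.00).
web: A = 22 × 240 = 5280.00, centroid at (11.00, 140.00).
top flange: A = 115 × 8 = 920.00, centroid at (-35.50, 264.00).
ΣA = 8100.00 mm²
ΣAX̄ = (1900.00)(69.50) + (5280.00)(11.00) + (920.00)(-35.50) = 157470.00 mm³
ΣAȲ = (1900.00)(10.00) + (5280.00)(140.00) + (920.00)(264.00) = 1001080.00 mm³
X̄ = 157470.00 / 8100.00 = 19.44 mm
Ȳ = 1001080.00 / 8100.00 = 123.59 mm

X̄ = 19.44 mm, Ȳ = 123.59 mm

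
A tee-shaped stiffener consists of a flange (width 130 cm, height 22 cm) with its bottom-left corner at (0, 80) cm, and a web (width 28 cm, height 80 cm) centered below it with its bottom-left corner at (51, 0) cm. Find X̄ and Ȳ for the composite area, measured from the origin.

web: A = 28 × 80 = 2240.00, centroid at (65.00, 40.00).
flange: A = 130 × 22 = 2860.00, centroid at (65.00, 91.00).
ΣA = 5100.00 cm², ΣAX̄ = 331500.00 cm³, ΣAȲ = 349860.00 cm³.
X̄ = 331500.00/5100.00 = 65.00 cm; Ȳ = 349860.00/5100.00 = 68.60 cm.

X̄ = 65.00 cm, Ȳ = 68.60 cm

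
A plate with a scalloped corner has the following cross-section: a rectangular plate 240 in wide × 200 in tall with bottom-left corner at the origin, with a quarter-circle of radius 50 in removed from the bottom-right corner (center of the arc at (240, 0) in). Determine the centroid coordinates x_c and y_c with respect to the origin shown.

plate: A = 240 × 200 = 48000.00, centroid at (120.00, 100.00).
removed quarter-circle: A = −¼π·50² = -1963.50, centroid at (218.78, 21.22).
ΣA = 46036.50 in²
ΣAx_c = (48000.00)(120.00) + (-1963.50)(218.78) = 5330427.77 in³
ΣAy_c = (48000.00)(100.00) + (-1963.50)(21.22) = 4758333.33 in³
x_c = 5330427.77 / 46036.50 = 115.79 in
y_c = 4758333.33 / 46036.50 = 103.36 in

x_c = 115.79 in, y_c = 103.36 in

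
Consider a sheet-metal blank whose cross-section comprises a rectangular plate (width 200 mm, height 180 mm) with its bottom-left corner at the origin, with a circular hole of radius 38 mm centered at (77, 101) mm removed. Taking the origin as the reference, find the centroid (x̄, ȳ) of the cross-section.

x̄ = 103.32 mm, ȳ = 88.41 mm

Part | A | x̄ᵢ | ȳᵢ | A·x̄ᵢ | A·ȳᵢ
plate | 36000.00 | 100.00 | 90.00 | 3600000.00 | 3240000.00
hole | -4536.46 | 77.00 | 101.00 | -349307.40 | -458182.44
Σ | 31463.54 |  |  | 3250692.60 | 2781817.56
x̄ = 3250692.60 / 31463.54 = 103.32 mm
ȳ = 2781817.56 / 31463.54 = 88.41 mm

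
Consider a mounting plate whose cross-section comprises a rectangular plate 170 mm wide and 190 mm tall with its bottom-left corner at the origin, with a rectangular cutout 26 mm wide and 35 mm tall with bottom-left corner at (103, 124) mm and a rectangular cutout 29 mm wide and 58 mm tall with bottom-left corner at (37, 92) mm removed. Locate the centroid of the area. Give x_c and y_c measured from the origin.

plate: A = 170 × 190 = 32300.00, centroid at (85.00, 95.00).
hole 1: A = −(26 × 35) = -910.00, centroid at (116.00, 141.50).
hole 2: A = −(29 × 58) = -1682.00, centroid at (51.50, 121.00).
ΣA = 29708.00 mm², ΣAx_c = 2553317.00 mm³, ΣAy_c = 2736213.00 mm³.
x_c = 2553317.00/29708.00 = 85.95 mm; y_c = 2736213.00/29708.00 = 92.10 mm.

x_c = 85.95 mm, y_c = 92.10 mm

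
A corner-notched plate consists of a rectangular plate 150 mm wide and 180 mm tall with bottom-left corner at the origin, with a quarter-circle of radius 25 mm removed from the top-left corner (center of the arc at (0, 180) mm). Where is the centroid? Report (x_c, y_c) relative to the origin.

plate: A = 150 × 180 = 27000.00, centroid at (75.00, 90.00).
removed quarter-circle: A = −¼π·25² = -490.87, centroid at (10.61, 169.39).
ΣA = 26509.13 mm², ΣAx_c = 2019791.67 mm³, ΣAy_c = 2346851.04 mm³.
x_c = 2019791.67/26509.13 = 76.19 mm; y_c = 2346851.04/26509.13 = 88.53 mm.

x_c = 76.19 mm, y_c = 88.53 mm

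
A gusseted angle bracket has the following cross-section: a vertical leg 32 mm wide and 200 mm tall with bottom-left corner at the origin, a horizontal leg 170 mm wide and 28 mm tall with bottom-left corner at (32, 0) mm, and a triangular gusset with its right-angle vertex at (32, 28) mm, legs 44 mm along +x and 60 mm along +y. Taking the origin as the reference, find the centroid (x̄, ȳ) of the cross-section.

x̄ = 57.77 mm, ȳ = 61.70 mm

vertical leg: A = 32 × 200 = 6400.00, centroid at (16.00, 100.00).
horizontal leg: A = 170 × 28 = 4760.00, centroid at (117.00, 14.00).
gusset: A = ½·44·60 = 1320.00, centroid at (46.67, 48.00).
ΣA = 12480.00 mm², ΣAx̄ = 720920.00 mm³, ΣAȳ = 770000.00 mm³.
x̄ = 720920.00/12480.00 = 57.77 mm; ȳ = 770000.00/12480.00 = 61.70 mm.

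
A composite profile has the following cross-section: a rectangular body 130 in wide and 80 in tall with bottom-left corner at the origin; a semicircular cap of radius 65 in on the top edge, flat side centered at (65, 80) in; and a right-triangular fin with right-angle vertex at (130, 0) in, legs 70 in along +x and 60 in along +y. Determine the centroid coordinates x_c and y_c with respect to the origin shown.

x_c = 74.69 in, y_c = 61.24 in

rectangular body: A = 130 × 80 = 10400.00, centroid at (65.00, 40.00).
semicircular top: A = ½π·65² = 6636.61, centroid at (65.00, 107.59).
triangular fin: A = ½·70·60 = 2100.00, centroid at (153.33, 20.00).
ΣA = 19136.61 in², ΣAx_c = 1429379.94 in³, ΣAy_c = 1172012.49 in³.
x_c = 1429379.94/19136.61 = 74.69 in; y_c = 1172012.49/19136.61 = 61.24 in.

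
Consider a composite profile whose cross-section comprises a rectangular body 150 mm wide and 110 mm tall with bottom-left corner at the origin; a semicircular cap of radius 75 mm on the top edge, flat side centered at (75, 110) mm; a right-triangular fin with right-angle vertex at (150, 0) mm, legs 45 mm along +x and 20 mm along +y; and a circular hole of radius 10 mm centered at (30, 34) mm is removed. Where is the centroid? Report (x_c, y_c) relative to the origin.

Part | A | x̄ᵢ | ȳᵢ | A·x̄ᵢ | A·ȳᵢ
rectangular body | 16500.00 | 75.00 | 55.00 | 1237500.00 | 907500.00
semicircular top | 8835.73 | 75.00 | 141.83 | 662679.70 | 1253180.23
triangular fin | 450.00 | 165.00 | 6.67 | 74250.00 | 3000.00
hole | -314.16 | 30.00 | 34.00 | -9424.78 | -10681.42
Σ | 25471.57 |  |  | 1965004.92 | 2152998.81
x_c = 1965004.92 / 25471.57 = 77.15 mm
y_c = 2152998.81 / 25471.57 = 84.53 mm

x_c = 77.15 mm, y_c = 84.53 mm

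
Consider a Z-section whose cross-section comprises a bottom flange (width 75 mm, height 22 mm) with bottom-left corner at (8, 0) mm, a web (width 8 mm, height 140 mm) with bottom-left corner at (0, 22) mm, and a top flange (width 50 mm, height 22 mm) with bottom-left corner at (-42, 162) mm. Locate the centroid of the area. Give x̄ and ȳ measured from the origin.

bottom flange: A = 75 × 22 = 1650.00, centroid at (45.50, 11.00).
web: A = 8 × 140 = 1120.00, centroid at (4.00, 92.00).
top flange: A = 50 × 22 = 1100.00, centroid at (-17.00, 173.00).
ΣA = 3870.00 mm²
ΣAx̄ = (1650.00)(45.50) + (1120.00)(4.00) + (1100.00)(-17.00) = 60855.00 mm³
ΣAȳ = (1650.00)(11.00) + (1120.00)(92.00) + (1100.00)(173.00) = 311490.00 mm³
x̄ = 60855.00 / 3870.00 = 15.72 mm
ȳ = 311490.00 / 3870.00 = 80.49 mm

x̄ = 15.72 mm, ȳ = 80.49 mm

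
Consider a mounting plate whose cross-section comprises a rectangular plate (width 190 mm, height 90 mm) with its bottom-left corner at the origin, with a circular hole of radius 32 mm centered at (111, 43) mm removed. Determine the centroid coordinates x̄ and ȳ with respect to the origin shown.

x̄ = 91.29 mm, ȳ = 45.46 mm

plate: A = 190 × 90 = 17100.00, centroid at (95.00, 45.00).
hole: A = −π·32² = -3216.99, centroid at (111.00, 43.00).
ΣA = 13883.01 mm², ΣAx̄ = 1267414.01 mm³, ΣAȳ = 631169.39 mm³.
x̄ = 1267414.01/13883.01 = 91.29 mm; ȳ = 631169.39/13883.01 = 45.46 mm.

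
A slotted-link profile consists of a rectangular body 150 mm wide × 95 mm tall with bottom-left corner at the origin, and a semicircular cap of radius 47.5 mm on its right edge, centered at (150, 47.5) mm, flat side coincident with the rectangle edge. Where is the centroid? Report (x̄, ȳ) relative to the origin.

Part | A | x̄ᵢ | ȳᵢ | A·x̄ᵢ | A·ȳᵢ
rectangular body | 14250.00 | 75.00 | 47.50 | 1068750.00 | 676875.00
semicircular end | 3544.11 | 170.16 | 47.50 | 603064.30 | 168345.19
Σ | 17794.11 |  |  | 1671814.30 | 845220.19
x̄ = 1671814.30 / 17794.11 = 93.95 mm
ȳ = 845220.19 / 17794.11 = 47.50 mm

x̄ = 93.95 mm, ȳ = 47.50 mm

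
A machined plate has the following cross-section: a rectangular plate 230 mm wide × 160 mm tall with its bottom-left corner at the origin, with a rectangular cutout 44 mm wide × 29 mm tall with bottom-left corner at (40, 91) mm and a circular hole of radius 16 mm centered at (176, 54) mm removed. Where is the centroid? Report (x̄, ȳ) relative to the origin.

x̄ = 115.53 mm, ȳ = 79.67 mm

Part | A | x̄ᵢ | ȳᵢ | A·x̄ᵢ | A·ȳᵢ
plate | 36800.00 | 115.00 | 80.00 | 4232000.00 | 2944000.00
hole 1 | -1276.00 | 62.00 | 105.50 | -79112.00 | -134618.00
hole 2 | -804.25 | 176.00 | 54.00 | -141547.60 | -43429.38
Σ | 34719.75 |  |  | 4011340.40 | 2765952.62
x̄ = 4011340.40 / 34719.75 = 115.53 mm
ȳ = 2765952.62 / 34719.75 = 79.67 mm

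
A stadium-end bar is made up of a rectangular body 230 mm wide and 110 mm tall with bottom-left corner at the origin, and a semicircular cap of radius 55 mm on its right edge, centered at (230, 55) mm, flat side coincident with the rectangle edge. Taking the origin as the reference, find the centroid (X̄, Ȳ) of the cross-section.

Part | A | x̄ᵢ | ȳᵢ | A·x̄ᵢ | A·ȳᵢ
rectangular body | 25300.00 | 115.00 | 55.00 | 2909500.00 | 1391500.00
semicircular end | 4751.66 | 253.34 | 55.00 | 1203798.21 | 261341.24
Σ | 30051.66 |  |  | 4113298.21 | 1652841.24
X̄ = 4113298.21 / 30051.66 = 136.87 mm
Ȳ = 1652841.24 / 30051.66 = 55.00 mm

X̄ = 136.87 mm, Ȳ = 55.00 mm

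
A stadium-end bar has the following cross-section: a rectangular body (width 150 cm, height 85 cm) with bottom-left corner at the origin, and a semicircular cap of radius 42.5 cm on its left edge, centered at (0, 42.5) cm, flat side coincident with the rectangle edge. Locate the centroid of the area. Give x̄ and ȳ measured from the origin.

Part | A | x̄ᵢ | ȳᵢ | A·x̄ᵢ | A·ȳᵢ
rectangular body | 12750.00 | 75.00 | 42.50 | 956250.00 | 541875.00
semicircular end | 2837.25 | -18.04 | 42.50 | -51177.08 | 120583.16
Σ | 15587.25 |  |  | 905072.92 | 662458.16
x̄ = 905072.92 / 15587.25 = 58.06 cm
ȳ = 662458.16 / 15587.25 = 42.50 cm

x̄ = 58.06 cm, ȳ = 42.50 cm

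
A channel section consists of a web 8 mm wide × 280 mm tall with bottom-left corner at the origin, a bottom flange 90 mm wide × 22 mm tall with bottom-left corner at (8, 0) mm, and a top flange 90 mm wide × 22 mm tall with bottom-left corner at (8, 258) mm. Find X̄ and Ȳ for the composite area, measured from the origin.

Part | A | x̄ᵢ | ȳᵢ | A·x̄ᵢ | A·ȳᵢ
web | 2240.00 | 4.00 | 140.00 | 8960.00 | 313600.00
bottom flange | 1980.00 | 53.00 | 11.00 | 104940.00 | 21780.00
top flange | 1980.00 | 53.00 | 269.00 | 104940.00 | 532620.00
Σ | 6200.00 |  |  | 218840.00 | 868000.00
X̄ = 218840.00 / 6200.00 = 35.30 mm
Ȳ = 868000.00 / 6200.00 = 140.00 mm

X̄ = 35.30 mm, Ȳ = 140.00 mm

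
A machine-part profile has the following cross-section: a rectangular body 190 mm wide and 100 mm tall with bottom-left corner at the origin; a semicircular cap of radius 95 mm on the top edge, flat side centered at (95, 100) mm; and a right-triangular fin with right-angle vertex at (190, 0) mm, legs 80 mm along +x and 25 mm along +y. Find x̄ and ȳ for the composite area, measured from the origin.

rectangular body: A = 190 × 100 = 19000.00, centroid at (95.00, 50.00).
semicircular top: A = ½π·95² = 14176.44, centroid at (95.00, 140.32).
triangular fin: A = ½·80·25 = 1000.00, centroid at (216.67, 8.33).
ΣA = 34176.44 mm², ΣAx̄ = 3368428.17 mm³, ΣAȳ = 2947560.35 mm³.
x̄ = 3368428.17/34176.44 = 98.56 mm; ȳ = 2947560.35/34176.44 = 86.25 mm.

x̄ = 98.56 mm, ȳ = 86.25 mm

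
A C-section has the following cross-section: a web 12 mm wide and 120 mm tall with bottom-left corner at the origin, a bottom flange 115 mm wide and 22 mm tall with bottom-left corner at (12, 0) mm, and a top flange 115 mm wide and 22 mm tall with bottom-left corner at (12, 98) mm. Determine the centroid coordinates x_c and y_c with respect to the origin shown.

x_c = 55.43 mm, y_c = 60.00 mm

Part | A | x̄ᵢ | ȳᵢ | A·x̄ᵢ | A·ȳᵢ
web | 1440.00 | 6.00 | 60.00 | 8640.00 | 86400.00
bottom flange | 2530.00 | 69.50 | 11.00 | 175835.00 | 27830.00
top flange | 2530.00 | 69.50 | 109.00 | 175835.00 | 275770.00
Σ | 6500.00 |  |  | 360310.00 | 390000.00
x_c = 360310.00 / 6500.00 = 55.43 mm
y_c = 390000.00 / 6500.00 = 60.00 mm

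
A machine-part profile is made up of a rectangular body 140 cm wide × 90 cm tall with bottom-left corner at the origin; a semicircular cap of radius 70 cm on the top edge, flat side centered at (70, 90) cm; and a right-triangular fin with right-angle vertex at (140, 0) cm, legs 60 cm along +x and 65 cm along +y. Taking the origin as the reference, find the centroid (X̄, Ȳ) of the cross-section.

X̄ = 77.89 cm, Ȳ = 68.80 cm

Part | A | x̄ᵢ | ȳᵢ | A·x̄ᵢ | A·ȳᵢ
rectangular body | 12600.00 | 70.00 | 45.00 | 882000.00 | 567000.00
semicircular top | 7696.90 | 70.00 | 119.71 | 538783.14 | 921387.85
triangular fin | 1950.00 | 160.00 | 21.67 | 312000.00 | 42250.00
Σ | 22246.90 |  |  | 1732783.14 | 1530637.85
X̄ = 1732783.14 / 22246.90 = 77.89 cm
Ȳ = 1530637.85 / 22246.90 = 68.80 cm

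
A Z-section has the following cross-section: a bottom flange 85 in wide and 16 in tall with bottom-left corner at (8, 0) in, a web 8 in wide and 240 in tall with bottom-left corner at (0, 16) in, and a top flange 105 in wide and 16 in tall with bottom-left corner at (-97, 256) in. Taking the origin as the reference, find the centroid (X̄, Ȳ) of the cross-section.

X̄ = 0.32 in, Ȳ = 144.26 in

Part | A | x̄ᵢ | ȳᵢ | A·x̄ᵢ | A·ȳᵢ
bottom flange | 1360.00 | 50.50 | 8.00 | 68680.00 | 10880.00
web | 1920.00 | 4.00 | 136.00 | 7680.00 | 261120.00
top flange | 1680.00 | -44.50 | 264.00 | -74760.00 | 443520.00
Σ | 4960.00 |  |  | 1600.00 | 715520.00
X̄ = 1600.00 / 4960.00 = 0.32 in
Ȳ = 715520.00 / 4960.00 = 144.26 in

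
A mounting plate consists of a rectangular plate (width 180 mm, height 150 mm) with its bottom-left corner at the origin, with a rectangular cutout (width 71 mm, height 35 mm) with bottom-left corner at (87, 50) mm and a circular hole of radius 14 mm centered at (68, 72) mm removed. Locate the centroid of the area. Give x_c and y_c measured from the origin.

x_c = 87.19 mm, y_c = 75.86 mm

plate: A = 180 × 150 = 27000.00, centroid at (90.00, 75.00).
hole 1: A = −(71 × 35) = -2485.00, centroid at (122.50, 67.50).
hole 2: A = −π·14² = -615.75, centroid at (68.00, 72.00).
ΣA = 23899.25 mm²
ΣAx_c = (27000.00)(90.00) + (-2485.00)(122.50) + (-615.75)(68.00) = 2083716.35 mm³
ΣAy_c = (27000.00)(75.00) + (-2485.00)(67.50) + (-615.75)(72.00) = 1812928.34 mm³
x_c = 2083716.35 / 23899.25 = 87.19 mm
y_c = 1812928.34 / 23899.25 = 75.86 mm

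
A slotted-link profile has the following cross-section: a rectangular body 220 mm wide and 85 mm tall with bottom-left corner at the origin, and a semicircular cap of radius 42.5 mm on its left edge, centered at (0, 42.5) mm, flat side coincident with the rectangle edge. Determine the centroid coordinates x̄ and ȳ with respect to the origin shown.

x̄ = 93.13 mm, ȳ = 42.50 mm

Part | A | x̄ᵢ | ȳᵢ | A·x̄ᵢ | A·ȳᵢ
rectangular body | 18700.00 | 110.00 | 42.50 | 2057000.00 | 794750.00
semicircular end | 2837.25 | -18.04 | 42.50 | -51177.08 | 120583.16
Σ | 21537.25 |  |  | 2005822.92 | 915333.16
x̄ = 2005822.92 / 21537.25 = 93.13 mm
ȳ = 915333.16 / 21537.25 = 42.50 mm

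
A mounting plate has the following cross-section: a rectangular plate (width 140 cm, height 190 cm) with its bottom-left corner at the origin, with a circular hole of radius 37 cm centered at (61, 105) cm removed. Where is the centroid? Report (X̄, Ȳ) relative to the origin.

X̄ = 71.74 cm, Ȳ = 93.07 cm

Part | A | x̄ᵢ | ȳᵢ | A·x̄ᵢ | A·ȳᵢ
plate | 26600.00 | 70.00 | 95.00 | 1862000.00 | 2527000.00
hole | -4300.84 | 61.00 | 105.00 | -262351.26 | -451588.24
Σ | 22299.16 |  |  | 1599648.74 | 2075411.76
X̄ = 1599648.74 / 22299.16 = 71.74 cm
Ȳ = 2075411.76 / 22299.16 = 93.07 cm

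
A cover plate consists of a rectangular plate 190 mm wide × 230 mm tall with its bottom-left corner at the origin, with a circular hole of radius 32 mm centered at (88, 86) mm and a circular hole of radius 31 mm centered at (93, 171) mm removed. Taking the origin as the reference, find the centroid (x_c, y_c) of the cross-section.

plate: A = 190 × 230 = 43700.00, centroid at (95.00, 115.00).
hole 1: A = −π·32² = -3216.99, centroid at (88.00, 86.00).
hole 2: A = −π·31² = -3019.07, centroid at (93.00, 171.00).
ΣA = 37463.94 mm², ΣAx_c = 3587631.24 mm³, ΣAy_c = 4232577.72 mm³.
x_c = 3587631.24/37463.94 = 95.76 mm; y_c = 4232577.72/37463.94 = 112.98 mm.

x_c = 95.76 mm, y_c = 112.98 mm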